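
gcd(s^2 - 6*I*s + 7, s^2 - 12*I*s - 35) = s - 7*I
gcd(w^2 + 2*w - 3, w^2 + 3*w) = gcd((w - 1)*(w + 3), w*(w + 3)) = w + 3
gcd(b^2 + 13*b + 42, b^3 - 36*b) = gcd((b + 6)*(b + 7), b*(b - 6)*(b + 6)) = b + 6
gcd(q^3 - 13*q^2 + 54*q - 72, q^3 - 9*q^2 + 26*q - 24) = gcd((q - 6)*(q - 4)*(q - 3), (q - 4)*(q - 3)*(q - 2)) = q^2 - 7*q + 12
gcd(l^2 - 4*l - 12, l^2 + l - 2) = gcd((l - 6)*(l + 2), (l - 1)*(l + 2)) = l + 2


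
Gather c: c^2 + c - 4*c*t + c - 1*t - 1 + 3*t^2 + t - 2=c^2 + c*(2 - 4*t) + 3*t^2 - 3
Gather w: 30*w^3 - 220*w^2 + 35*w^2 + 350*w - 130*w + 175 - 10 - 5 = 30*w^3 - 185*w^2 + 220*w + 160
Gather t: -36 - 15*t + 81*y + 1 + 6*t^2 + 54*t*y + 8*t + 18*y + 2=6*t^2 + t*(54*y - 7) + 99*y - 33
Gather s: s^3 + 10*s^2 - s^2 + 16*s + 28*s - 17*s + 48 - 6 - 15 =s^3 + 9*s^2 + 27*s + 27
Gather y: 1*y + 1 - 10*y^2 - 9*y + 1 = -10*y^2 - 8*y + 2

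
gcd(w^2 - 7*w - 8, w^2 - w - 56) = w - 8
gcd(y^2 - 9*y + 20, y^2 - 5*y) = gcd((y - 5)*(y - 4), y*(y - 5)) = y - 5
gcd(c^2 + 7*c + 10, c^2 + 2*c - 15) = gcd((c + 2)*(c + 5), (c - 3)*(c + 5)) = c + 5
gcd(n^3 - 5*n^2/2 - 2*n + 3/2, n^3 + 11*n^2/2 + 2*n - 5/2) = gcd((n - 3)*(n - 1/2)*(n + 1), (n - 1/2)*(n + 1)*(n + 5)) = n^2 + n/2 - 1/2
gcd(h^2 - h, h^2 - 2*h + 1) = h - 1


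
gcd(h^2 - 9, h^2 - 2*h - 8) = 1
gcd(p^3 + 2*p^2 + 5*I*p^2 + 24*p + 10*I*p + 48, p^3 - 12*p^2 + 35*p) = 1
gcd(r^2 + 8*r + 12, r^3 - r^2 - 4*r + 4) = r + 2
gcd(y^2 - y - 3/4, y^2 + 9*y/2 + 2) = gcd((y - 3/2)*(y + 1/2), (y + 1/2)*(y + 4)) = y + 1/2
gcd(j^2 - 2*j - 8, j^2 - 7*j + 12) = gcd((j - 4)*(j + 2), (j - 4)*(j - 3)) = j - 4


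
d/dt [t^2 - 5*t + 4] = 2*t - 5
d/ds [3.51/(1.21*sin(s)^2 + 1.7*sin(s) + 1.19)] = -(8.4942*sin(s) + 5.967)*cos(s)/(1.21*sin(s)^2 + 1.7*sin(s) + 1.19)^2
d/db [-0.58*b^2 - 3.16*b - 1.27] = -1.16*b - 3.16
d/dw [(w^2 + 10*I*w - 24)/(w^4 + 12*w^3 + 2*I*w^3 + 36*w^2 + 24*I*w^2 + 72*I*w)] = (-2*w^4 - 32*I*w^3 + w^2*(136 - 48*I) + w*(288 + 144*I) + 288*I)/(w^7 + w^6*(18 + 4*I) + w^5*(104 + 72*I) + w^4*(144 + 432*I) + w^3*(-432 + 864*I) - 864*w^2)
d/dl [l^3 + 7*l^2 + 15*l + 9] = 3*l^2 + 14*l + 15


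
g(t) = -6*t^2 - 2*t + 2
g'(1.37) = -18.44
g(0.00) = 2.00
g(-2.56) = -32.20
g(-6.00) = -202.00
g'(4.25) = -53.00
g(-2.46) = -29.39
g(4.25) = -114.88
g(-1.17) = -3.87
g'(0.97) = -13.64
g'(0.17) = -4.04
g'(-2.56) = 28.72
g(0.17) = 1.49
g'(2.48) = -31.76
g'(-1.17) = 12.04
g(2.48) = -39.86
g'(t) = -12*t - 2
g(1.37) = -12.00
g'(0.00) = -2.00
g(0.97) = -5.59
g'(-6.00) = 70.00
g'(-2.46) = 27.52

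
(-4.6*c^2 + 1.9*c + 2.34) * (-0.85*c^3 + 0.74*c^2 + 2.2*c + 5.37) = 3.91*c^5 - 5.019*c^4 - 10.703*c^3 - 18.7904*c^2 + 15.351*c + 12.5658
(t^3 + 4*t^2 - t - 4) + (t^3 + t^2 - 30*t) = 2*t^3 + 5*t^2 - 31*t - 4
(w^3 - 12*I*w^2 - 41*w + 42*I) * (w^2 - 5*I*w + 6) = w^5 - 17*I*w^4 - 95*w^3 + 175*I*w^2 - 36*w + 252*I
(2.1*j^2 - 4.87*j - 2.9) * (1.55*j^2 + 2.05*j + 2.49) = 3.255*j^4 - 3.2435*j^3 - 9.2495*j^2 - 18.0713*j - 7.221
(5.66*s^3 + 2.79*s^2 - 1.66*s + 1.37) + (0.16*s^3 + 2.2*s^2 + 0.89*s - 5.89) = 5.82*s^3 + 4.99*s^2 - 0.77*s - 4.52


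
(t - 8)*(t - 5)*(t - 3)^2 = t^4 - 19*t^3 + 127*t^2 - 357*t + 360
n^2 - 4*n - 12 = (n - 6)*(n + 2)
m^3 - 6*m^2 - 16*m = m*(m - 8)*(m + 2)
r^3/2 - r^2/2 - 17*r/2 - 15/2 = (r/2 + 1/2)*(r - 5)*(r + 3)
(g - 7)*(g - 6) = g^2 - 13*g + 42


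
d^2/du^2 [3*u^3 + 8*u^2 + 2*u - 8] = 18*u + 16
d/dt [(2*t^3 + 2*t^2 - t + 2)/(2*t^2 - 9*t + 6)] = 4*(t^4 - 9*t^3 + 5*t^2 + 4*t + 3)/(4*t^4 - 36*t^3 + 105*t^2 - 108*t + 36)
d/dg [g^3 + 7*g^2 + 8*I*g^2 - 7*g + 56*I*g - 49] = 3*g^2 + g*(14 + 16*I) - 7 + 56*I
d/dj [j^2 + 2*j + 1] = 2*j + 2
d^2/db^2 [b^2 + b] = 2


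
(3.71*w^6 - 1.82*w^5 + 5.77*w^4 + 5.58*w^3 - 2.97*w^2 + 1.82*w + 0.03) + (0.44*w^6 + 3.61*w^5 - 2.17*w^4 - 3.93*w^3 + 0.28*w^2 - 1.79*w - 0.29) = 4.15*w^6 + 1.79*w^5 + 3.6*w^4 + 1.65*w^3 - 2.69*w^2 + 0.03*w - 0.26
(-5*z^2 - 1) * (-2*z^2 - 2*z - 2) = 10*z^4 + 10*z^3 + 12*z^2 + 2*z + 2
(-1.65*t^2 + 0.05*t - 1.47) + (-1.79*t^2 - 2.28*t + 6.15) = -3.44*t^2 - 2.23*t + 4.68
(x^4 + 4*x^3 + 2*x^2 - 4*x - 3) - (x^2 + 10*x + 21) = x^4 + 4*x^3 + x^2 - 14*x - 24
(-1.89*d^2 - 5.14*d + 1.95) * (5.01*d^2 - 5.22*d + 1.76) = -9.4689*d^4 - 15.8856*d^3 + 33.2739*d^2 - 19.2254*d + 3.432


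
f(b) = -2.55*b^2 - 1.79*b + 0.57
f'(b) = -5.1*b - 1.79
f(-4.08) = -34.58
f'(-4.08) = 19.02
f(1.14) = -4.78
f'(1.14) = -7.60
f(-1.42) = -2.03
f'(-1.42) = 5.45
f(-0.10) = 0.72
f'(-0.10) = -1.28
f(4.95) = -70.77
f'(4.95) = -27.04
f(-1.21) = -1.00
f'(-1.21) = 4.38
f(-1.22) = -1.04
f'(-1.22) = 4.43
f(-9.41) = -208.38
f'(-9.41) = 46.20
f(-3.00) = -17.01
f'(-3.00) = 13.51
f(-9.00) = -189.87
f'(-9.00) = 44.11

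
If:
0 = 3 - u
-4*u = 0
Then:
No Solution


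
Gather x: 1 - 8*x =1 - 8*x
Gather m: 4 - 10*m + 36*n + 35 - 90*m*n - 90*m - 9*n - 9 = m*(-90*n - 100) + 27*n + 30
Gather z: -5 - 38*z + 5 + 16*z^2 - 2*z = 16*z^2 - 40*z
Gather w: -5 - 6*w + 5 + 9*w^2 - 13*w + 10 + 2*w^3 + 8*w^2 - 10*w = 2*w^3 + 17*w^2 - 29*w + 10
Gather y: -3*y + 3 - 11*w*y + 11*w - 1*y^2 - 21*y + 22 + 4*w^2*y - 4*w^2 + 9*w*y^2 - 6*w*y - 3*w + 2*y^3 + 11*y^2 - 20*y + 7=-4*w^2 + 8*w + 2*y^3 + y^2*(9*w + 10) + y*(4*w^2 - 17*w - 44) + 32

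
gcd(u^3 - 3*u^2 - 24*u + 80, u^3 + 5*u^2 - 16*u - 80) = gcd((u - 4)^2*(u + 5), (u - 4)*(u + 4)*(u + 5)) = u^2 + u - 20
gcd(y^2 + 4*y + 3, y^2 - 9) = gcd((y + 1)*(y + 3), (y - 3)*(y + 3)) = y + 3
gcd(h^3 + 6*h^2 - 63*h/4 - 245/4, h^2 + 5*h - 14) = h + 7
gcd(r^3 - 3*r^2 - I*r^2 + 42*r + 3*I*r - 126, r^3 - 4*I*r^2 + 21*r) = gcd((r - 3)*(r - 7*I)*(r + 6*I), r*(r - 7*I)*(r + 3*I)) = r - 7*I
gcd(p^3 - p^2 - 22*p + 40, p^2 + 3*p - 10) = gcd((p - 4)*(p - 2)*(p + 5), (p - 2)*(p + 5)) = p^2 + 3*p - 10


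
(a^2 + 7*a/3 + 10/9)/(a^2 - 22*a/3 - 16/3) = (a + 5/3)/(a - 8)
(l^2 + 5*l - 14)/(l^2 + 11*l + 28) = (l - 2)/(l + 4)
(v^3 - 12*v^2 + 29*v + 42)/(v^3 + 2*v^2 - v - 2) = (v^2 - 13*v + 42)/(v^2 + v - 2)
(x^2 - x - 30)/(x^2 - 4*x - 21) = (-x^2 + x + 30)/(-x^2 + 4*x + 21)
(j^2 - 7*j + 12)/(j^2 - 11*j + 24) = (j - 4)/(j - 8)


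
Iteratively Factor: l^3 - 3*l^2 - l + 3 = (l - 3)*(l^2 - 1) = (l - 3)*(l - 1)*(l + 1)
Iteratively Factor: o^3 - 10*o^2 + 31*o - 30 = (o - 3)*(o^2 - 7*o + 10) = (o - 5)*(o - 3)*(o - 2)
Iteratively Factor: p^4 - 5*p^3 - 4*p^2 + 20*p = (p - 5)*(p^3 - 4*p) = (p - 5)*(p + 2)*(p^2 - 2*p) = p*(p - 5)*(p + 2)*(p - 2)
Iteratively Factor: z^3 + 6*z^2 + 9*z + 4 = (z + 1)*(z^2 + 5*z + 4) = (z + 1)*(z + 4)*(z + 1)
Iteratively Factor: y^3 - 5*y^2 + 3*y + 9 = (y + 1)*(y^2 - 6*y + 9) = (y - 3)*(y + 1)*(y - 3)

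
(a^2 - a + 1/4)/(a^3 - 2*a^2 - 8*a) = (-a^2 + a - 1/4)/(a*(-a^2 + 2*a + 8))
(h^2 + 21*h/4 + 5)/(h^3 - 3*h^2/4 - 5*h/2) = (h + 4)/(h*(h - 2))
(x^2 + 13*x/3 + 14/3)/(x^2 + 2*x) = (x + 7/3)/x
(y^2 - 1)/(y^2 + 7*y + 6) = (y - 1)/(y + 6)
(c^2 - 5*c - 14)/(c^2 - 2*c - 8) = (c - 7)/(c - 4)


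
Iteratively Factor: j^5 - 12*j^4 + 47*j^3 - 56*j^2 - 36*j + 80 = (j - 2)*(j^4 - 10*j^3 + 27*j^2 - 2*j - 40) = (j - 4)*(j - 2)*(j^3 - 6*j^2 + 3*j + 10) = (j - 5)*(j - 4)*(j - 2)*(j^2 - j - 2) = (j - 5)*(j - 4)*(j - 2)*(j + 1)*(j - 2)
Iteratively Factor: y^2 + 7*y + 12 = (y + 4)*(y + 3)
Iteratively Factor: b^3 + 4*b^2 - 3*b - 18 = (b + 3)*(b^2 + b - 6) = (b + 3)^2*(b - 2)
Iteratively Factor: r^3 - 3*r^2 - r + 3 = (r + 1)*(r^2 - 4*r + 3) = (r - 1)*(r + 1)*(r - 3)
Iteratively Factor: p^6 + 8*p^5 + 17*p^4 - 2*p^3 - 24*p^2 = (p - 1)*(p^5 + 9*p^4 + 26*p^3 + 24*p^2) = (p - 1)*(p + 4)*(p^4 + 5*p^3 + 6*p^2) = (p - 1)*(p + 3)*(p + 4)*(p^3 + 2*p^2) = p*(p - 1)*(p + 3)*(p + 4)*(p^2 + 2*p) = p*(p - 1)*(p + 2)*(p + 3)*(p + 4)*(p)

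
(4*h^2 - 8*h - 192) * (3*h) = 12*h^3 - 24*h^2 - 576*h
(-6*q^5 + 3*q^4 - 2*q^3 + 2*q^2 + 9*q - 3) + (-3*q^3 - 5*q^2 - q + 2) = -6*q^5 + 3*q^4 - 5*q^3 - 3*q^2 + 8*q - 1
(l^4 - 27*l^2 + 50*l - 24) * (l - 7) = l^5 - 7*l^4 - 27*l^3 + 239*l^2 - 374*l + 168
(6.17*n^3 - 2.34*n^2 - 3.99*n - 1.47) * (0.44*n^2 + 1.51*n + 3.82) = 2.7148*n^5 + 8.2871*n^4 + 18.2804*n^3 - 15.6105*n^2 - 17.4615*n - 5.6154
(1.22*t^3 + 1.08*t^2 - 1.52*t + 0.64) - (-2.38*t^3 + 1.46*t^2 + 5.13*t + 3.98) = 3.6*t^3 - 0.38*t^2 - 6.65*t - 3.34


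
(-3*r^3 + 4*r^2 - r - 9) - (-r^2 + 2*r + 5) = -3*r^3 + 5*r^2 - 3*r - 14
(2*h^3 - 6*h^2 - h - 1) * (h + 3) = 2*h^4 - 19*h^2 - 4*h - 3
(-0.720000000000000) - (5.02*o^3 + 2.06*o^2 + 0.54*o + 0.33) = -5.02*o^3 - 2.06*o^2 - 0.54*o - 1.05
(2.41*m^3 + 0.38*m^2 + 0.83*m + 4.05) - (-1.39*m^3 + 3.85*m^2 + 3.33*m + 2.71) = 3.8*m^3 - 3.47*m^2 - 2.5*m + 1.34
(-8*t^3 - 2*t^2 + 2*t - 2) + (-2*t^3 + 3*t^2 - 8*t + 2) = -10*t^3 + t^2 - 6*t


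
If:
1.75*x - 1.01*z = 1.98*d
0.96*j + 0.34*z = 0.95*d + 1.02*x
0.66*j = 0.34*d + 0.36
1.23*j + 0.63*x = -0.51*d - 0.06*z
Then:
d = 1.77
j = 1.46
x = -3.38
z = -9.32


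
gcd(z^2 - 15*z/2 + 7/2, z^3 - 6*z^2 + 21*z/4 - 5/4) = z - 1/2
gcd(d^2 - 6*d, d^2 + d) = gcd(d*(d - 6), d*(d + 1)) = d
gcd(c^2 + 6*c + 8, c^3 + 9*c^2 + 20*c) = c + 4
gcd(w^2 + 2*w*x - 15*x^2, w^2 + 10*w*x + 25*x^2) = w + 5*x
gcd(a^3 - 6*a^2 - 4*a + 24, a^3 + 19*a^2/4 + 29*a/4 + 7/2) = a + 2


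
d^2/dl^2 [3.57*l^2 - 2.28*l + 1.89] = 7.14000000000000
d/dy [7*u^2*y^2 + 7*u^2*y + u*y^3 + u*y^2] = u*(14*u*y + 7*u + 3*y^2 + 2*y)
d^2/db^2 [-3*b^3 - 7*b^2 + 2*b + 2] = -18*b - 14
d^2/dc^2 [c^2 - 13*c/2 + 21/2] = 2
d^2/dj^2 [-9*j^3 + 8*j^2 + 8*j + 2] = 16 - 54*j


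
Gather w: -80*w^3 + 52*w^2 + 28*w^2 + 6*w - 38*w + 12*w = -80*w^3 + 80*w^2 - 20*w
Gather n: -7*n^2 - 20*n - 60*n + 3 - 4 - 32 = -7*n^2 - 80*n - 33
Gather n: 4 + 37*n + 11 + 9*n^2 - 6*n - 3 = 9*n^2 + 31*n + 12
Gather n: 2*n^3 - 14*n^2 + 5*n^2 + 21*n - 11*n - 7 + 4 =2*n^3 - 9*n^2 + 10*n - 3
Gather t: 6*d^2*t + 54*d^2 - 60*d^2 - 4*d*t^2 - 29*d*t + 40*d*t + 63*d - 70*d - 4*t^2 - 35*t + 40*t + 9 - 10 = -6*d^2 - 7*d + t^2*(-4*d - 4) + t*(6*d^2 + 11*d + 5) - 1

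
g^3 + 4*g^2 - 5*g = g*(g - 1)*(g + 5)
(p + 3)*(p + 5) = p^2 + 8*p + 15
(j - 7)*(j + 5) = j^2 - 2*j - 35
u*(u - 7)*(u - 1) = u^3 - 8*u^2 + 7*u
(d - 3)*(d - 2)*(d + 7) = d^3 + 2*d^2 - 29*d + 42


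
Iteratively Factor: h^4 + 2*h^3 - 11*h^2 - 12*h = (h + 1)*(h^3 + h^2 - 12*h) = (h + 1)*(h + 4)*(h^2 - 3*h) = (h - 3)*(h + 1)*(h + 4)*(h)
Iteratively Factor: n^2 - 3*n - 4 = (n + 1)*(n - 4)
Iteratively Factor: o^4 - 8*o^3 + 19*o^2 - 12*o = (o)*(o^3 - 8*o^2 + 19*o - 12) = o*(o - 1)*(o^2 - 7*o + 12) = o*(o - 4)*(o - 1)*(o - 3)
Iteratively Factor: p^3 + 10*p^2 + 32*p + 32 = (p + 4)*(p^2 + 6*p + 8) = (p + 4)^2*(p + 2)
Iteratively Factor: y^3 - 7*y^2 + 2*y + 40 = (y - 4)*(y^2 - 3*y - 10) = (y - 5)*(y - 4)*(y + 2)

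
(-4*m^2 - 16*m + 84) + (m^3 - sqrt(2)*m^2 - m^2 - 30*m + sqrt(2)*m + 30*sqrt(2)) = m^3 - 5*m^2 - sqrt(2)*m^2 - 46*m + sqrt(2)*m + 30*sqrt(2) + 84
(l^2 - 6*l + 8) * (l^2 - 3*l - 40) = l^4 - 9*l^3 - 14*l^2 + 216*l - 320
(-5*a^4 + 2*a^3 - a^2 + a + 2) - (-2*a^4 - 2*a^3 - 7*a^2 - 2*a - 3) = -3*a^4 + 4*a^3 + 6*a^2 + 3*a + 5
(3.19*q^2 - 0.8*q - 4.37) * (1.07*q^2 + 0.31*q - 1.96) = 3.4133*q^4 + 0.1329*q^3 - 11.1763*q^2 + 0.2133*q + 8.5652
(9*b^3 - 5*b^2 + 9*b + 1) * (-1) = -9*b^3 + 5*b^2 - 9*b - 1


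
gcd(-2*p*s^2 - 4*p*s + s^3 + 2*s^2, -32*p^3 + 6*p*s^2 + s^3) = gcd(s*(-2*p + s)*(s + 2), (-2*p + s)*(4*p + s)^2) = 2*p - s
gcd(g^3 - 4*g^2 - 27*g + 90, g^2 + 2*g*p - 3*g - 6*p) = g - 3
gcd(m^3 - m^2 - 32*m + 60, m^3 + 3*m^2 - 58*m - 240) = m + 6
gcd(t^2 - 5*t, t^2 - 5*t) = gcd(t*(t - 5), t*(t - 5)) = t^2 - 5*t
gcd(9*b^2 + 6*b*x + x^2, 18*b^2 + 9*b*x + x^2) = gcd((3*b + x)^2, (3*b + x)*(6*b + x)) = 3*b + x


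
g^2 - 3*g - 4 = (g - 4)*(g + 1)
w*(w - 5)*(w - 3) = w^3 - 8*w^2 + 15*w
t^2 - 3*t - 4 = (t - 4)*(t + 1)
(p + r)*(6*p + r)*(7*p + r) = 42*p^3 + 55*p^2*r + 14*p*r^2 + r^3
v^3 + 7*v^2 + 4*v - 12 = (v - 1)*(v + 2)*(v + 6)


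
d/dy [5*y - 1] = 5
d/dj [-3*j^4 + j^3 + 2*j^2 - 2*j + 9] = -12*j^3 + 3*j^2 + 4*j - 2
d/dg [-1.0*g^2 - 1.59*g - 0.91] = -2.0*g - 1.59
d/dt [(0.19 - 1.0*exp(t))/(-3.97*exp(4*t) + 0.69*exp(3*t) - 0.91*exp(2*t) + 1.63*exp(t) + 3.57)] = (-11.91*exp(4*t) + 4.3972*exp(3*t) - 1.3033*exp(2*t) + 0.3458*exp(t) - 3.8797)*exp(t)/(15.7609*exp(8*t) - 5.4786*exp(7*t) + 7.7015*exp(6*t) - 14.198*exp(5*t) - 25.2683*exp(4*t) + 1.96*exp(3*t) - 3.8405*exp(2*t) + 11.6382*exp(t) + 12.7449)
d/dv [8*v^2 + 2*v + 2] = 16*v + 2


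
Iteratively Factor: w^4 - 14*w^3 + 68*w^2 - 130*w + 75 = (w - 1)*(w^3 - 13*w^2 + 55*w - 75) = (w - 5)*(w - 1)*(w^2 - 8*w + 15) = (w - 5)^2*(w - 1)*(w - 3)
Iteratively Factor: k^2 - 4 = (k + 2)*(k - 2)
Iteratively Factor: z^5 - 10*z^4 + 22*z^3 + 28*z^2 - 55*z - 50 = (z + 1)*(z^4 - 11*z^3 + 33*z^2 - 5*z - 50) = (z + 1)^2*(z^3 - 12*z^2 + 45*z - 50) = (z - 5)*(z + 1)^2*(z^2 - 7*z + 10) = (z - 5)*(z - 2)*(z + 1)^2*(z - 5)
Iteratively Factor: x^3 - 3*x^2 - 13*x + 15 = (x + 3)*(x^2 - 6*x + 5) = (x - 1)*(x + 3)*(x - 5)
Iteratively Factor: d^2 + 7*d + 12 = (d + 4)*(d + 3)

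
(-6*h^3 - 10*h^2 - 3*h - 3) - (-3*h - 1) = -6*h^3 - 10*h^2 - 2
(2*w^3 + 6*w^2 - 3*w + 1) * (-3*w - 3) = -6*w^4 - 24*w^3 - 9*w^2 + 6*w - 3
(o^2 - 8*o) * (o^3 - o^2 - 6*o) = o^5 - 9*o^4 + 2*o^3 + 48*o^2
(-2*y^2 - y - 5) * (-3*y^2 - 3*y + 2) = 6*y^4 + 9*y^3 + 14*y^2 + 13*y - 10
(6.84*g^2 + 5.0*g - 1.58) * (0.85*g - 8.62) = 5.814*g^3 - 54.7108*g^2 - 44.443*g + 13.6196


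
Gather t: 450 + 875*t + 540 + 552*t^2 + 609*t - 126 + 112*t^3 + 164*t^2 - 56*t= 112*t^3 + 716*t^2 + 1428*t + 864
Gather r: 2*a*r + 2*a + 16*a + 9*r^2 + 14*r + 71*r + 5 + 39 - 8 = 18*a + 9*r^2 + r*(2*a + 85) + 36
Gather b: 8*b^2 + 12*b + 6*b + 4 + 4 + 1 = 8*b^2 + 18*b + 9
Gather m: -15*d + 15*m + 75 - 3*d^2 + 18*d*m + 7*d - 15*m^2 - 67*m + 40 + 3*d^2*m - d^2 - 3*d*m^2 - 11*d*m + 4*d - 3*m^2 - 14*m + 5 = -4*d^2 - 4*d + m^2*(-3*d - 18) + m*(3*d^2 + 7*d - 66) + 120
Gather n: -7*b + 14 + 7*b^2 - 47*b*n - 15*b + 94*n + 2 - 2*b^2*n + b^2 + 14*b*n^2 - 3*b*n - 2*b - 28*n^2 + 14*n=8*b^2 - 24*b + n^2*(14*b - 28) + n*(-2*b^2 - 50*b + 108) + 16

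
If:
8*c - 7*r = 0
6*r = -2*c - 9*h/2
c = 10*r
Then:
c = 0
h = 0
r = 0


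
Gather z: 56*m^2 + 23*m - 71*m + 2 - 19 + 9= 56*m^2 - 48*m - 8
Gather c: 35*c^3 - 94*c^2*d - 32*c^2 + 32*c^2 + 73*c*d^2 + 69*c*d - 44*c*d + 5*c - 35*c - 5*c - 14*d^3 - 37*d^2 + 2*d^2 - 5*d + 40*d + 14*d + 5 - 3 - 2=35*c^3 - 94*c^2*d + c*(73*d^2 + 25*d - 35) - 14*d^3 - 35*d^2 + 49*d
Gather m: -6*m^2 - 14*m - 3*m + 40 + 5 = -6*m^2 - 17*m + 45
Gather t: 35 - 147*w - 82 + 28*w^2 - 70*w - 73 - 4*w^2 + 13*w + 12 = 24*w^2 - 204*w - 108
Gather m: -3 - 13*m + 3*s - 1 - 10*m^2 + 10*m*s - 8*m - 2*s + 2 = -10*m^2 + m*(10*s - 21) + s - 2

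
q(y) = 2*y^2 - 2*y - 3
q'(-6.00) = -26.00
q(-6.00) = 81.00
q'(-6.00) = -26.00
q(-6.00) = 81.00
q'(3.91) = 13.64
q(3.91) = 19.76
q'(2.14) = 6.56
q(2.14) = 1.88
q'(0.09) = -1.64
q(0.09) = -3.16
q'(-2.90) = -13.60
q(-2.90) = 19.62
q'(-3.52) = -16.08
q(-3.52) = 28.82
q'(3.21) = 10.84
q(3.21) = 11.19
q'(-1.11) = -6.44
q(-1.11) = 1.68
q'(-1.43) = -7.72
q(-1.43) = 3.95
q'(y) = 4*y - 2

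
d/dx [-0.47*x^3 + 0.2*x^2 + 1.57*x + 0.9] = -1.41*x^2 + 0.4*x + 1.57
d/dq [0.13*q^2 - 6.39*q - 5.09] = 0.26*q - 6.39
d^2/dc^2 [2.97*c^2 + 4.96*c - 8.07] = 5.94000000000000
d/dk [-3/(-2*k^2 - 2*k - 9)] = 6*(-2*k - 1)/(2*k^2 + 2*k + 9)^2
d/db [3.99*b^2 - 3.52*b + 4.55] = 7.98*b - 3.52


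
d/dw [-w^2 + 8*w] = 8 - 2*w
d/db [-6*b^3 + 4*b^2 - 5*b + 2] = -18*b^2 + 8*b - 5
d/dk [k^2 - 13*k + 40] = 2*k - 13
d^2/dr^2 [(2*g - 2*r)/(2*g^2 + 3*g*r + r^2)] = 4*((g - r)*(3*g + 2*r)^2 + (2*g + 3*r)*(2*g^2 + 3*g*r + r^2))/(2*g^2 + 3*g*r + r^2)^3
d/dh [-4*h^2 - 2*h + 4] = -8*h - 2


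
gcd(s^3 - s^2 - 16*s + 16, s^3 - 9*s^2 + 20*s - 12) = s - 1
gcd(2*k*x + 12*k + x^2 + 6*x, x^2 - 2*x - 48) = x + 6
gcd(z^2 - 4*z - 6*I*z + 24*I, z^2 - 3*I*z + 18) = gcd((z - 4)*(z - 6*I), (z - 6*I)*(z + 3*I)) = z - 6*I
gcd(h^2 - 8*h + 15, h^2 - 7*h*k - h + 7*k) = 1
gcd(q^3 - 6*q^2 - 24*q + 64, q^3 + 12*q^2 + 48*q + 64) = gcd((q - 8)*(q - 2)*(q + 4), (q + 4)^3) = q + 4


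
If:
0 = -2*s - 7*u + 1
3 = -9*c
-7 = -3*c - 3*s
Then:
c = -1/3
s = 8/3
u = -13/21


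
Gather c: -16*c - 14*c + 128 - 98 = 30 - 30*c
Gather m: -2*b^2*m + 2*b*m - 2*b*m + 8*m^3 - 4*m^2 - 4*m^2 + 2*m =8*m^3 - 8*m^2 + m*(2 - 2*b^2)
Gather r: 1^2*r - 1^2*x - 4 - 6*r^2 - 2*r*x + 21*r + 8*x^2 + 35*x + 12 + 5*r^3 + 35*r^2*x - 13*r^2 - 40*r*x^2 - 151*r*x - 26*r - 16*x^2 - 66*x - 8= 5*r^3 + r^2*(35*x - 19) + r*(-40*x^2 - 153*x - 4) - 8*x^2 - 32*x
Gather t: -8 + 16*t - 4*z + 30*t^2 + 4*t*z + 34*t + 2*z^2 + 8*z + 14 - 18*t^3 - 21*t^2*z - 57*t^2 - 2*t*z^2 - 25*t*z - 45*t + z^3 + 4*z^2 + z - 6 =-18*t^3 + t^2*(-21*z - 27) + t*(-2*z^2 - 21*z + 5) + z^3 + 6*z^2 + 5*z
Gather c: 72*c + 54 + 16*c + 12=88*c + 66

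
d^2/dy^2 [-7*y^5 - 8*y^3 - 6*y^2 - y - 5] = -140*y^3 - 48*y - 12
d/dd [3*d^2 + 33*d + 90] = 6*d + 33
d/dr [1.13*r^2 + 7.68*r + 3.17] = 2.26*r + 7.68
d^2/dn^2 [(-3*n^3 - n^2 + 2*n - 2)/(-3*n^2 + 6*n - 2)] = 4*(45*n^3 - 36*n^2 - 18*n + 20)/(27*n^6 - 162*n^5 + 378*n^4 - 432*n^3 + 252*n^2 - 72*n + 8)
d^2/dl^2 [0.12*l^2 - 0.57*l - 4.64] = 0.240000000000000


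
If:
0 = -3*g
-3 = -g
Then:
No Solution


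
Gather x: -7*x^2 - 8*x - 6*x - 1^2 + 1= -7*x^2 - 14*x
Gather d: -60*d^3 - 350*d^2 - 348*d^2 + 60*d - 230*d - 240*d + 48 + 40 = -60*d^3 - 698*d^2 - 410*d + 88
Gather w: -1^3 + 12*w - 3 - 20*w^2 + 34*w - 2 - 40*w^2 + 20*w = -60*w^2 + 66*w - 6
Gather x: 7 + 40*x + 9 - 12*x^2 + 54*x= -12*x^2 + 94*x + 16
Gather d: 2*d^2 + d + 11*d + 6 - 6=2*d^2 + 12*d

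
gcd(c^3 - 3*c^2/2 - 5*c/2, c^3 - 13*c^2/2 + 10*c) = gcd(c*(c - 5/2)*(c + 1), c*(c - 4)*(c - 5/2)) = c^2 - 5*c/2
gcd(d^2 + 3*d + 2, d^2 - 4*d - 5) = d + 1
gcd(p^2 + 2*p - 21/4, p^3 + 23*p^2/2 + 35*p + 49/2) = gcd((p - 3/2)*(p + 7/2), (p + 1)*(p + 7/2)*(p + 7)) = p + 7/2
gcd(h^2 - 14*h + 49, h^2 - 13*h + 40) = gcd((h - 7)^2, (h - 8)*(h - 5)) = 1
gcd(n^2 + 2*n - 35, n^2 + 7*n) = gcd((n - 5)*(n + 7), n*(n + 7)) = n + 7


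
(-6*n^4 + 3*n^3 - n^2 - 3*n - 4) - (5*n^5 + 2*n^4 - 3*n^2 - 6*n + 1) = -5*n^5 - 8*n^4 + 3*n^3 + 2*n^2 + 3*n - 5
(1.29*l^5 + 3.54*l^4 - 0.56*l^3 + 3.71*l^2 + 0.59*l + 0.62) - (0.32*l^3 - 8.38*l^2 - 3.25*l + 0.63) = 1.29*l^5 + 3.54*l^4 - 0.88*l^3 + 12.09*l^2 + 3.84*l - 0.01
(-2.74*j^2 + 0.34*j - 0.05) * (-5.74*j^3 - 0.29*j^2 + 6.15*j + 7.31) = 15.7276*j^5 - 1.157*j^4 - 16.6626*j^3 - 17.9239*j^2 + 2.1779*j - 0.3655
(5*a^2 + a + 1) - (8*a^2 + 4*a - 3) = -3*a^2 - 3*a + 4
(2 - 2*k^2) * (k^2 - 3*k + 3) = -2*k^4 + 6*k^3 - 4*k^2 - 6*k + 6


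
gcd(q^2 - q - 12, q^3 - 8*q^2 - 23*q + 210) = 1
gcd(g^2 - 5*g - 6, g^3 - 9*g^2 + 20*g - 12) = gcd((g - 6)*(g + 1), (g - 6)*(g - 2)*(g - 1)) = g - 6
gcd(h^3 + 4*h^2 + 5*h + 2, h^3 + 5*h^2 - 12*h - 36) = h + 2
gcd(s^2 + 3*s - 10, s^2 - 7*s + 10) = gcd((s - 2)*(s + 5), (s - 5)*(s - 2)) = s - 2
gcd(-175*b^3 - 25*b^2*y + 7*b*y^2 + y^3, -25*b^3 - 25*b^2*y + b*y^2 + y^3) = -25*b^2 + y^2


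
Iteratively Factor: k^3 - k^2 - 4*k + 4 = (k + 2)*(k^2 - 3*k + 2) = (k - 1)*(k + 2)*(k - 2)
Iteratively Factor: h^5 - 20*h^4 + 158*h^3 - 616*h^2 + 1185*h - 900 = (h - 3)*(h^4 - 17*h^3 + 107*h^2 - 295*h + 300) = (h - 5)*(h - 3)*(h^3 - 12*h^2 + 47*h - 60) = (h - 5)*(h - 4)*(h - 3)*(h^2 - 8*h + 15) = (h - 5)*(h - 4)*(h - 3)^2*(h - 5)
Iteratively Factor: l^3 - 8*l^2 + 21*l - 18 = (l - 3)*(l^2 - 5*l + 6) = (l - 3)*(l - 2)*(l - 3)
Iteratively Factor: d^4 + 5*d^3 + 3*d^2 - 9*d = (d)*(d^3 + 5*d^2 + 3*d - 9) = d*(d - 1)*(d^2 + 6*d + 9) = d*(d - 1)*(d + 3)*(d + 3)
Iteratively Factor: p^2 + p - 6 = (p + 3)*(p - 2)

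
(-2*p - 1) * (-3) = 6*p + 3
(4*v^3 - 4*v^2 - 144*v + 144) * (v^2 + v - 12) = 4*v^5 - 196*v^3 + 48*v^2 + 1872*v - 1728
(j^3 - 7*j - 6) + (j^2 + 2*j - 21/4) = j^3 + j^2 - 5*j - 45/4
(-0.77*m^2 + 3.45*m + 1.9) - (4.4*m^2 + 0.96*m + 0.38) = -5.17*m^2 + 2.49*m + 1.52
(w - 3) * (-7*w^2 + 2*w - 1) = -7*w^3 + 23*w^2 - 7*w + 3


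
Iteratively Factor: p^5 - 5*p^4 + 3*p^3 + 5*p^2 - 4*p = (p - 1)*(p^4 - 4*p^3 - p^2 + 4*p) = (p - 4)*(p - 1)*(p^3 - p) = (p - 4)*(p - 1)*(p + 1)*(p^2 - p) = p*(p - 4)*(p - 1)*(p + 1)*(p - 1)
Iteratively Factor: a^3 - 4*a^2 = (a - 4)*(a^2) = a*(a - 4)*(a)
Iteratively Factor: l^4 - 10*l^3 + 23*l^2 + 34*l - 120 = (l - 3)*(l^3 - 7*l^2 + 2*l + 40) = (l - 4)*(l - 3)*(l^2 - 3*l - 10) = (l - 4)*(l - 3)*(l + 2)*(l - 5)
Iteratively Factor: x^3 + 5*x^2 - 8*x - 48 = (x + 4)*(x^2 + x - 12) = (x + 4)^2*(x - 3)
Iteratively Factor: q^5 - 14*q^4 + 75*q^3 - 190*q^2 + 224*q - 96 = (q - 2)*(q^4 - 12*q^3 + 51*q^2 - 88*q + 48) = (q - 3)*(q - 2)*(q^3 - 9*q^2 + 24*q - 16) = (q - 4)*(q - 3)*(q - 2)*(q^2 - 5*q + 4) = (q - 4)*(q - 3)*(q - 2)*(q - 1)*(q - 4)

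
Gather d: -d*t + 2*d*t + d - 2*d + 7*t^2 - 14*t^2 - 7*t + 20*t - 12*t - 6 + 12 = d*(t - 1) - 7*t^2 + t + 6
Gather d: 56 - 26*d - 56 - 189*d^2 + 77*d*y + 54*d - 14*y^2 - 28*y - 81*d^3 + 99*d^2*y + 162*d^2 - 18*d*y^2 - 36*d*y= -81*d^3 + d^2*(99*y - 27) + d*(-18*y^2 + 41*y + 28) - 14*y^2 - 28*y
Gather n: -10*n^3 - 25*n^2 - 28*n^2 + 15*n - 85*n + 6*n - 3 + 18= -10*n^3 - 53*n^2 - 64*n + 15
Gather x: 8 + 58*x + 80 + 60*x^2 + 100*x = 60*x^2 + 158*x + 88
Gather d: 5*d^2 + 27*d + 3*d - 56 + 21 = 5*d^2 + 30*d - 35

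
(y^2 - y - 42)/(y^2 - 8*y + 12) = (y^2 - y - 42)/(y^2 - 8*y + 12)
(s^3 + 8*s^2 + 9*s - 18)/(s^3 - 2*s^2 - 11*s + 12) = (s + 6)/(s - 4)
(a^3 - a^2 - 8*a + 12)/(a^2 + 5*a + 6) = (a^2 - 4*a + 4)/(a + 2)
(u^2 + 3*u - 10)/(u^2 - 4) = (u + 5)/(u + 2)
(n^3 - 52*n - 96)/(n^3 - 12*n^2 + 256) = (n^2 + 8*n + 12)/(n^2 - 4*n - 32)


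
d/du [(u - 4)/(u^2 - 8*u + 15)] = (u^2 - 8*u - 2*(u - 4)^2 + 15)/(u^2 - 8*u + 15)^2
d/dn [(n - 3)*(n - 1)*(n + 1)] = 3*n^2 - 6*n - 1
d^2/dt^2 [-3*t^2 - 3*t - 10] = -6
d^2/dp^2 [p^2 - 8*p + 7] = 2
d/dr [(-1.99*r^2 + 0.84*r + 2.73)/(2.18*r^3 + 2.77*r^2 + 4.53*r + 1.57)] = (4.3382*r^4 - 3.6624*r^3 - 29.1957*r^2 - 21.3728*r - 11.0481)/(4.7524*r^6 + 12.0772*r^5 + 27.4237*r^4 + 31.9414*r^3 + 29.2187*r^2 + 14.2242*r + 2.4649)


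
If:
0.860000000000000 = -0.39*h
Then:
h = -2.21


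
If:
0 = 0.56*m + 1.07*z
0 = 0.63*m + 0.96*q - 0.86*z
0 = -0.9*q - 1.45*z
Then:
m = 0.00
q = 0.00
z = 0.00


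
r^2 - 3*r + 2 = (r - 2)*(r - 1)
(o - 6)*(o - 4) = o^2 - 10*o + 24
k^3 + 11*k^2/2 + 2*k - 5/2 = (k - 1/2)*(k + 1)*(k + 5)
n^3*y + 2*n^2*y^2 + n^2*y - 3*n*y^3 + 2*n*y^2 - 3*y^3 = (n - y)*(n + 3*y)*(n*y + y)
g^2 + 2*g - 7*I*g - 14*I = (g + 2)*(g - 7*I)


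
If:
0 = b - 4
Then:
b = 4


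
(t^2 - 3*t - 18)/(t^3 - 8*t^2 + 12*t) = (t + 3)/(t*(t - 2))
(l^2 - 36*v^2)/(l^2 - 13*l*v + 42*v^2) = (-l - 6*v)/(-l + 7*v)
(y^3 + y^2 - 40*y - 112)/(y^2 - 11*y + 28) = (y^2 + 8*y + 16)/(y - 4)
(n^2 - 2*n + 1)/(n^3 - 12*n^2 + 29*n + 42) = (n^2 - 2*n + 1)/(n^3 - 12*n^2 + 29*n + 42)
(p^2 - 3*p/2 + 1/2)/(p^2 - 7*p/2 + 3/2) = (p - 1)/(p - 3)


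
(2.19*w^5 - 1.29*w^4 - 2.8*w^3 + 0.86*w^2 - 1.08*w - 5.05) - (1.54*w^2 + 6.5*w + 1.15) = 2.19*w^5 - 1.29*w^4 - 2.8*w^3 - 0.68*w^2 - 7.58*w - 6.2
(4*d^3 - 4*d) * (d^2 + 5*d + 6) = 4*d^5 + 20*d^4 + 20*d^3 - 20*d^2 - 24*d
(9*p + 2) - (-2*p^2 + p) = 2*p^2 + 8*p + 2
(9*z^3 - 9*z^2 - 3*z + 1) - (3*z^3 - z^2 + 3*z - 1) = 6*z^3 - 8*z^2 - 6*z + 2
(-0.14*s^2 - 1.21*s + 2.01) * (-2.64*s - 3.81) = 0.3696*s^3 + 3.7278*s^2 - 0.6963*s - 7.6581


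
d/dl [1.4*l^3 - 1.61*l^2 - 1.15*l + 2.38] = 4.2*l^2 - 3.22*l - 1.15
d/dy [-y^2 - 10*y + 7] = -2*y - 10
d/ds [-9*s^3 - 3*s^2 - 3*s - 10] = -27*s^2 - 6*s - 3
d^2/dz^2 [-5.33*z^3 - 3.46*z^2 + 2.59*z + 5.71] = -31.98*z - 6.92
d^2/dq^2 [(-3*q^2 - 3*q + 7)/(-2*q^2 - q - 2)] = 6*(2*q^3 - 40*q^2 - 26*q + 9)/(8*q^6 + 12*q^5 + 30*q^4 + 25*q^3 + 30*q^2 + 12*q + 8)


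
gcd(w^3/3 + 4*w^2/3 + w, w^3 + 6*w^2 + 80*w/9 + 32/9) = 1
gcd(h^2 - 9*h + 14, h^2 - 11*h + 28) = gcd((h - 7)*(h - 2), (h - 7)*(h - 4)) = h - 7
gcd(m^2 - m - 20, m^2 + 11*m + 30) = 1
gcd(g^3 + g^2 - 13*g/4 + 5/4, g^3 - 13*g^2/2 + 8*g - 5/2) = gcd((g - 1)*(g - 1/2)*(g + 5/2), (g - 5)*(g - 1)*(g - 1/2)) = g^2 - 3*g/2 + 1/2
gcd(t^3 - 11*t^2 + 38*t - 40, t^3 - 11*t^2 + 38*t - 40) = t^3 - 11*t^2 + 38*t - 40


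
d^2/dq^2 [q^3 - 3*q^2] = 6*q - 6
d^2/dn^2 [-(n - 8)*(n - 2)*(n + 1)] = 18 - 6*n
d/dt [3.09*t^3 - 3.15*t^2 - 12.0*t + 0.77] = 9.27*t^2 - 6.3*t - 12.0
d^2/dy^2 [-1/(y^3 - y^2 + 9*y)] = 2*(y*(3*y - 1)*(y^2 - y + 9) - (3*y^2 - 2*y + 9)^2)/(y^3*(y^2 - y + 9)^3)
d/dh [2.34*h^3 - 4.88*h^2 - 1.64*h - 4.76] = 7.02*h^2 - 9.76*h - 1.64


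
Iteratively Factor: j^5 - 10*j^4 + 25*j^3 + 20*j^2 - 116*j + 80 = (j - 1)*(j^4 - 9*j^3 + 16*j^2 + 36*j - 80) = (j - 2)*(j - 1)*(j^3 - 7*j^2 + 2*j + 40) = (j - 4)*(j - 2)*(j - 1)*(j^2 - 3*j - 10) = (j - 4)*(j - 2)*(j - 1)*(j + 2)*(j - 5)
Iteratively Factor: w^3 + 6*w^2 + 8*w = (w + 4)*(w^2 + 2*w) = (w + 2)*(w + 4)*(w)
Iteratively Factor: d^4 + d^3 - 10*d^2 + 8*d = (d)*(d^3 + d^2 - 10*d + 8) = d*(d - 1)*(d^2 + 2*d - 8) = d*(d - 1)*(d + 4)*(d - 2)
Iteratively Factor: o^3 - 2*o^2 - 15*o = (o - 5)*(o^2 + 3*o) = (o - 5)*(o + 3)*(o)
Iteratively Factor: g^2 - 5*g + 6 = (g - 3)*(g - 2)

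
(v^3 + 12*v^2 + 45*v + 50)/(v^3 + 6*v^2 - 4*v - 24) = (v^2 + 10*v + 25)/(v^2 + 4*v - 12)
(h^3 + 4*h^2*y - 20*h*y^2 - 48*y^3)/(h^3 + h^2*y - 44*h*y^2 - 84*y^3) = (-h + 4*y)/(-h + 7*y)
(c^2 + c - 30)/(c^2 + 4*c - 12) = (c - 5)/(c - 2)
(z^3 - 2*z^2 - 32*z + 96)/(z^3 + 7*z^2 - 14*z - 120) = (z - 4)/(z + 5)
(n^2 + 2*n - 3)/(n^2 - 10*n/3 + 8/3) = 3*(n^2 + 2*n - 3)/(3*n^2 - 10*n + 8)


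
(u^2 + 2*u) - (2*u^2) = -u^2 + 2*u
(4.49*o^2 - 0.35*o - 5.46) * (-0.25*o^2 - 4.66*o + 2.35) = -1.1225*o^4 - 20.8359*o^3 + 13.5475*o^2 + 24.6211*o - 12.831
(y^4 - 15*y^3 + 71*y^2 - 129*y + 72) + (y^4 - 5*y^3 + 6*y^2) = 2*y^4 - 20*y^3 + 77*y^2 - 129*y + 72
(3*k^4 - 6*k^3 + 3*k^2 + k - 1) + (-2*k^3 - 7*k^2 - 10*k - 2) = 3*k^4 - 8*k^3 - 4*k^2 - 9*k - 3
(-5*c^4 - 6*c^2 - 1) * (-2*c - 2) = 10*c^5 + 10*c^4 + 12*c^3 + 12*c^2 + 2*c + 2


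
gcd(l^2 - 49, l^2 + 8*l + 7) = l + 7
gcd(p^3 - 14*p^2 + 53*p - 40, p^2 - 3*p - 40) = p - 8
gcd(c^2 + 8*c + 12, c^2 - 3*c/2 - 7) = c + 2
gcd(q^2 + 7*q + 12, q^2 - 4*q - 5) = 1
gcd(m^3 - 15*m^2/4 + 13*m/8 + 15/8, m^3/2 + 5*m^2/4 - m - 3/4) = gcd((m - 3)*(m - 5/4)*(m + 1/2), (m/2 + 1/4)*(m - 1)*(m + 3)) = m + 1/2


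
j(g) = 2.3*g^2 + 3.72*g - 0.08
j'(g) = 4.6*g + 3.72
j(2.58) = 24.83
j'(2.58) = 15.59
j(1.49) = 10.57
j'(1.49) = 10.57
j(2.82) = 28.70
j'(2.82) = 16.69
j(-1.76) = 0.50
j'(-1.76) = -4.38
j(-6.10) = 62.81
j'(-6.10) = -24.34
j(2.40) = 22.10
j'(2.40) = 14.76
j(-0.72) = -1.57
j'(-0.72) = 0.41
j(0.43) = 1.94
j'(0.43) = 5.70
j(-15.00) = 461.62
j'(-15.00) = -65.28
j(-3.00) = 9.46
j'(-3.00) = -10.08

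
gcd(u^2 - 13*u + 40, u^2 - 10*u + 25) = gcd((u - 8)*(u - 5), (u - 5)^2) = u - 5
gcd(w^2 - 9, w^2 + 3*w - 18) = w - 3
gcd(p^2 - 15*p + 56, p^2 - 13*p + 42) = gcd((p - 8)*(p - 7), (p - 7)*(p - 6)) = p - 7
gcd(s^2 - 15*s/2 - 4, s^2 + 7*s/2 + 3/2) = s + 1/2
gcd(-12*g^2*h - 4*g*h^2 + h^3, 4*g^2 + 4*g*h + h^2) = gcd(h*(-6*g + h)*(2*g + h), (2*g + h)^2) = 2*g + h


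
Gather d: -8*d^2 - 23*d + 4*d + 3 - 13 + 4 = -8*d^2 - 19*d - 6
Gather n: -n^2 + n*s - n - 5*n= -n^2 + n*(s - 6)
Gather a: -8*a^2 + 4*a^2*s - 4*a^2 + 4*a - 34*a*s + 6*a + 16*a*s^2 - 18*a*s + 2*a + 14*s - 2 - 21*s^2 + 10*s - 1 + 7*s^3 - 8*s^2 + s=a^2*(4*s - 12) + a*(16*s^2 - 52*s + 12) + 7*s^3 - 29*s^2 + 25*s - 3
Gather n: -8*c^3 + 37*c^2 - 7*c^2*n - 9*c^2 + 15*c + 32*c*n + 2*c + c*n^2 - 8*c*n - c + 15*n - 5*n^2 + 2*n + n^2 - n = -8*c^3 + 28*c^2 + 16*c + n^2*(c - 4) + n*(-7*c^2 + 24*c + 16)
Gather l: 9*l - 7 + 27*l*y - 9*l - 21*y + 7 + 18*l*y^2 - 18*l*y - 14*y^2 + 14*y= l*(18*y^2 + 9*y) - 14*y^2 - 7*y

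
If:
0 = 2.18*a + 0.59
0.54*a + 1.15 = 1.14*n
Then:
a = -0.27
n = 0.88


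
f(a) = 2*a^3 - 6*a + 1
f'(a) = 6*a^2 - 6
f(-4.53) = -157.74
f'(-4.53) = 117.13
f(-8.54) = -1193.43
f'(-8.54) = 431.59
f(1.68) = 0.40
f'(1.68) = 10.93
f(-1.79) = 0.27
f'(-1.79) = 13.22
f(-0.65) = 4.35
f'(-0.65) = -3.46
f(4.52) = 158.57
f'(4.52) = 116.58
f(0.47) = -1.61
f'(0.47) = -4.67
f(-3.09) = -39.47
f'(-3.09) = 51.29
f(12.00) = 3385.00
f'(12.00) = 858.00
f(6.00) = 397.00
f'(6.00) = 210.00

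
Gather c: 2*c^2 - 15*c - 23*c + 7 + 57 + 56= 2*c^2 - 38*c + 120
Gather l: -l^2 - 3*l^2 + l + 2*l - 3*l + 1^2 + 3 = 4 - 4*l^2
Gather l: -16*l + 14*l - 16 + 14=-2*l - 2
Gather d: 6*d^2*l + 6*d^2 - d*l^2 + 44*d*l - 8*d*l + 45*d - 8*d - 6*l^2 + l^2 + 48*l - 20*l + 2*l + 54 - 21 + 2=d^2*(6*l + 6) + d*(-l^2 + 36*l + 37) - 5*l^2 + 30*l + 35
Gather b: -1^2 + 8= 7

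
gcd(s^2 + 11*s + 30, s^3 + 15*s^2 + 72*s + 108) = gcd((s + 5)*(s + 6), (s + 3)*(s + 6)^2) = s + 6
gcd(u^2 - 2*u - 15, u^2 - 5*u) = u - 5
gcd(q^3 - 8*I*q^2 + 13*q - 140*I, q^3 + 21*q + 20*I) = q^2 - I*q + 20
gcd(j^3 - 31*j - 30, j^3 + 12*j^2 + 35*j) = j + 5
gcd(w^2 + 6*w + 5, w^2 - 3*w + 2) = 1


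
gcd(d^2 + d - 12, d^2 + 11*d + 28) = d + 4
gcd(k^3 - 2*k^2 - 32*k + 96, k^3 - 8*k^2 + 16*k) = k^2 - 8*k + 16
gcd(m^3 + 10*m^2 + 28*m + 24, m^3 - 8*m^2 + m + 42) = m + 2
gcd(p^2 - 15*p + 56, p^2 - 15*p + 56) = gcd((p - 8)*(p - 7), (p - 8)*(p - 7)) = p^2 - 15*p + 56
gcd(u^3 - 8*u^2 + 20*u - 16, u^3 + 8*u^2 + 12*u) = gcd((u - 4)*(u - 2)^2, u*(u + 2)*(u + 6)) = 1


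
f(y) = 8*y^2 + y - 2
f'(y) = 16*y + 1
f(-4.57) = 160.51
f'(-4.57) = -72.12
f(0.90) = 5.38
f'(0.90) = 15.40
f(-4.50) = 155.50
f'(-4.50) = -71.00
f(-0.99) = 4.85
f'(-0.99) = -14.84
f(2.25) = 40.75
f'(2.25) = 37.00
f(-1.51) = 14.73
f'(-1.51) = -23.16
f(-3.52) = 93.60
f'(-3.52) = -55.32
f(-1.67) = 18.64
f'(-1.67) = -25.72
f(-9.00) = 637.00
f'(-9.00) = -143.00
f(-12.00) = 1138.00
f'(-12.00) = -191.00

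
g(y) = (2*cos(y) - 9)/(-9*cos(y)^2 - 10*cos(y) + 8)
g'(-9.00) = 0.39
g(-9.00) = -1.12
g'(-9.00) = 0.39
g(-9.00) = -1.12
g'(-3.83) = -0.37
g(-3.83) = -1.02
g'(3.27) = 0.16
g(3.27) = -1.21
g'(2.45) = -0.36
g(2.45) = -1.02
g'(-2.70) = 0.40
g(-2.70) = -1.12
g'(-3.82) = -0.37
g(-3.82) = -1.02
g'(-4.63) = 0.79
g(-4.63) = -1.05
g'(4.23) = 0.04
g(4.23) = -0.93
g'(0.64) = 3.40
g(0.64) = 1.27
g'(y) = (-18*sin(y)*cos(y) - 10*sin(y))*(2*cos(y) - 9)/(-9*cos(y)^2 - 10*cos(y) + 8)^2 - 2*sin(y)/(-9*cos(y)^2 - 10*cos(y) + 8) = 2*(-9*cos(y)^2 + 81*cos(y) + 37)*sin(y)/(-9*sin(y)^2 + 10*cos(y) + 1)^2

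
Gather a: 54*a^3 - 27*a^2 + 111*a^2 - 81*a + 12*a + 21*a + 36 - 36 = 54*a^3 + 84*a^2 - 48*a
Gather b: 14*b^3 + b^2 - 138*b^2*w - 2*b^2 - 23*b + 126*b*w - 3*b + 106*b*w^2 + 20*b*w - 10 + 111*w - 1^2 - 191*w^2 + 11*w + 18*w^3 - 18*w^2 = 14*b^3 + b^2*(-138*w - 1) + b*(106*w^2 + 146*w - 26) + 18*w^3 - 209*w^2 + 122*w - 11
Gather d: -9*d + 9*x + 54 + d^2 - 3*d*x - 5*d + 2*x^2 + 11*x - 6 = d^2 + d*(-3*x - 14) + 2*x^2 + 20*x + 48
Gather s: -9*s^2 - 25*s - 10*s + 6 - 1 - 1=-9*s^2 - 35*s + 4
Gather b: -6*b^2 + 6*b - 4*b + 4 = -6*b^2 + 2*b + 4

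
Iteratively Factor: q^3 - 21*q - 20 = (q + 4)*(q^2 - 4*q - 5) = (q - 5)*(q + 4)*(q + 1)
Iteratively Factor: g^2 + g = (g + 1)*(g)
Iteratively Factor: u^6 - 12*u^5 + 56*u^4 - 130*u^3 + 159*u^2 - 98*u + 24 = (u - 2)*(u^5 - 10*u^4 + 36*u^3 - 58*u^2 + 43*u - 12) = (u - 2)*(u - 1)*(u^4 - 9*u^3 + 27*u^2 - 31*u + 12) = (u - 3)*(u - 2)*(u - 1)*(u^3 - 6*u^2 + 9*u - 4) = (u - 4)*(u - 3)*(u - 2)*(u - 1)*(u^2 - 2*u + 1) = (u - 4)*(u - 3)*(u - 2)*(u - 1)^2*(u - 1)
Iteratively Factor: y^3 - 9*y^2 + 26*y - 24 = (y - 3)*(y^2 - 6*y + 8) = (y - 3)*(y - 2)*(y - 4)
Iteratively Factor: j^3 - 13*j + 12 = (j - 1)*(j^2 + j - 12) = (j - 3)*(j - 1)*(j + 4)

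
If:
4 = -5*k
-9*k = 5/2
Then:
No Solution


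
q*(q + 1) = q^2 + q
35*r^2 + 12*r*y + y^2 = (5*r + y)*(7*r + y)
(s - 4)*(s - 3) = s^2 - 7*s + 12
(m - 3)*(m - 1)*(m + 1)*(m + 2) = m^4 - m^3 - 7*m^2 + m + 6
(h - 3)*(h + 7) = h^2 + 4*h - 21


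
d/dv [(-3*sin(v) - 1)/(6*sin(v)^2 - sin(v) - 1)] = 2*cos(v)/(2*sin(v) - 1)^2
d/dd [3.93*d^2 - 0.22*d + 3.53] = 7.86*d - 0.22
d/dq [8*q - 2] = 8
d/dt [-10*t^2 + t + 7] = 1 - 20*t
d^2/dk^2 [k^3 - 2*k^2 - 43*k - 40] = 6*k - 4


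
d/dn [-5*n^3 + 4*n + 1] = 4 - 15*n^2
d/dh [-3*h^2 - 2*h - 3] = -6*h - 2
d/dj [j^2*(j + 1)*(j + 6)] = j*(4*j^2 + 21*j + 12)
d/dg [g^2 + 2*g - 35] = 2*g + 2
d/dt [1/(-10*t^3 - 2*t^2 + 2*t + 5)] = 2*(15*t^2 + 2*t - 1)/(10*t^3 + 2*t^2 - 2*t - 5)^2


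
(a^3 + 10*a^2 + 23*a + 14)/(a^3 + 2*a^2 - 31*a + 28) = (a^2 + 3*a + 2)/(a^2 - 5*a + 4)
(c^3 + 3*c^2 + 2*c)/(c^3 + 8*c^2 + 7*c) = (c + 2)/(c + 7)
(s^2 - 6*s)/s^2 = (s - 6)/s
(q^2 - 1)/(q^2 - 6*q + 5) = (q + 1)/(q - 5)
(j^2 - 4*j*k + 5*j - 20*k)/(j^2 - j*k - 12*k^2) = (j + 5)/(j + 3*k)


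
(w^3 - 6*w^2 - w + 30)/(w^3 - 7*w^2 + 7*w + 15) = (w + 2)/(w + 1)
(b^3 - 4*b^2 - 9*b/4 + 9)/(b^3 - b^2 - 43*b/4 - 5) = (4*b^2 - 9)/(4*b^2 + 12*b + 5)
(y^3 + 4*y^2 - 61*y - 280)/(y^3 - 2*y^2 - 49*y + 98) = (y^2 - 3*y - 40)/(y^2 - 9*y + 14)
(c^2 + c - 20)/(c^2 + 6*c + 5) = (c - 4)/(c + 1)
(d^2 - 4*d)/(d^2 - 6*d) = (d - 4)/(d - 6)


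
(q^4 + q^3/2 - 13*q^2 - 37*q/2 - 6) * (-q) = -q^5 - q^4/2 + 13*q^3 + 37*q^2/2 + 6*q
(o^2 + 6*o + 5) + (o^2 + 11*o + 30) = 2*o^2 + 17*o + 35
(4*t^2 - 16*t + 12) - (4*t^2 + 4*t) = 12 - 20*t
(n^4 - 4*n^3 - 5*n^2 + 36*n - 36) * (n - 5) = n^5 - 9*n^4 + 15*n^3 + 61*n^2 - 216*n + 180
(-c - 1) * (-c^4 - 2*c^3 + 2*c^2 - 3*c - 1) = c^5 + 3*c^4 + c^2 + 4*c + 1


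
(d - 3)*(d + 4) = d^2 + d - 12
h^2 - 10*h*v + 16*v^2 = (h - 8*v)*(h - 2*v)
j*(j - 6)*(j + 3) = j^3 - 3*j^2 - 18*j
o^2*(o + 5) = o^3 + 5*o^2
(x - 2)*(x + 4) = x^2 + 2*x - 8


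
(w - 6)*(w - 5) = w^2 - 11*w + 30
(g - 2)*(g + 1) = g^2 - g - 2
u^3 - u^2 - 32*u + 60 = (u - 5)*(u - 2)*(u + 6)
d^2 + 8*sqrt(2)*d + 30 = (d + 3*sqrt(2))*(d + 5*sqrt(2))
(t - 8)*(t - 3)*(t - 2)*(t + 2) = t^4 - 11*t^3 + 20*t^2 + 44*t - 96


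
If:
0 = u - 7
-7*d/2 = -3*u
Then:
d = 6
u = 7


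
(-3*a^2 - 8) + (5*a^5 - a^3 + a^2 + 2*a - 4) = 5*a^5 - a^3 - 2*a^2 + 2*a - 12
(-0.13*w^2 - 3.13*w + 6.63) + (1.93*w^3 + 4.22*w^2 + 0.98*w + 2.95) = 1.93*w^3 + 4.09*w^2 - 2.15*w + 9.58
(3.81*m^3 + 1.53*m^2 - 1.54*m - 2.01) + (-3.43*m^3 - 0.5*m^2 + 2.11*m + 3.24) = 0.38*m^3 + 1.03*m^2 + 0.57*m + 1.23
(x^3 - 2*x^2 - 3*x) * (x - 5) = x^4 - 7*x^3 + 7*x^2 + 15*x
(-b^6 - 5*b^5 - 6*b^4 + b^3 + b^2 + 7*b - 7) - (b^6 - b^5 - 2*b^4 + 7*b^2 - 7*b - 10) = -2*b^6 - 4*b^5 - 4*b^4 + b^3 - 6*b^2 + 14*b + 3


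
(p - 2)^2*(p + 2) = p^3 - 2*p^2 - 4*p + 8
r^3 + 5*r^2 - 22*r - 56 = (r - 4)*(r + 2)*(r + 7)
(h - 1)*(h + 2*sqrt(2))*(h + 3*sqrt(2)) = h^3 - h^2 + 5*sqrt(2)*h^2 - 5*sqrt(2)*h + 12*h - 12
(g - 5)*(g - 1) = g^2 - 6*g + 5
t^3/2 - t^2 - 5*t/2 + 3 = (t/2 + 1)*(t - 3)*(t - 1)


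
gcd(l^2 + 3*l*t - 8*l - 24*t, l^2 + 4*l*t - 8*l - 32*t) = l - 8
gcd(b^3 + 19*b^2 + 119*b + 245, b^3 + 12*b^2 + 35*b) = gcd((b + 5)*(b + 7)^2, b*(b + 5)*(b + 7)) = b^2 + 12*b + 35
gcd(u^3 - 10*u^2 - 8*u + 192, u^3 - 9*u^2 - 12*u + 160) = u^2 - 4*u - 32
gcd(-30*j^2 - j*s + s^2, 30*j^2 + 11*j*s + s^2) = 5*j + s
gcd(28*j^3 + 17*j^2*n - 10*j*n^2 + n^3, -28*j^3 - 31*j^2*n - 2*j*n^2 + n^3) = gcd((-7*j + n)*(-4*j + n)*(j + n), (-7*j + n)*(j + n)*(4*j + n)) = 7*j^2 + 6*j*n - n^2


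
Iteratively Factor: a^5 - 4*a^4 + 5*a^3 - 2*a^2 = (a)*(a^4 - 4*a^3 + 5*a^2 - 2*a) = a^2*(a^3 - 4*a^2 + 5*a - 2) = a^2*(a - 2)*(a^2 - 2*a + 1) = a^2*(a - 2)*(a - 1)*(a - 1)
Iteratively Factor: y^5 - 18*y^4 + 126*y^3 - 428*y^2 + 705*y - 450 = (y - 2)*(y^4 - 16*y^3 + 94*y^2 - 240*y + 225) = (y - 3)*(y - 2)*(y^3 - 13*y^2 + 55*y - 75) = (y - 5)*(y - 3)*(y - 2)*(y^2 - 8*y + 15) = (y - 5)^2*(y - 3)*(y - 2)*(y - 3)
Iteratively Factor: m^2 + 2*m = (m)*(m + 2)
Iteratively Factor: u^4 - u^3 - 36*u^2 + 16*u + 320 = (u + 4)*(u^3 - 5*u^2 - 16*u + 80) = (u - 5)*(u + 4)*(u^2 - 16) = (u - 5)*(u - 4)*(u + 4)*(u + 4)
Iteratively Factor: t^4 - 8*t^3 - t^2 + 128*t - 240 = (t - 5)*(t^3 - 3*t^2 - 16*t + 48) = (t - 5)*(t + 4)*(t^2 - 7*t + 12) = (t - 5)*(t - 4)*(t + 4)*(t - 3)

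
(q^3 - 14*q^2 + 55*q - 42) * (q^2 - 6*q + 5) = q^5 - 20*q^4 + 144*q^3 - 442*q^2 + 527*q - 210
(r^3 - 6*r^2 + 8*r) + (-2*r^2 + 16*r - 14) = r^3 - 8*r^2 + 24*r - 14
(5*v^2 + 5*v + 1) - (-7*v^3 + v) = 7*v^3 + 5*v^2 + 4*v + 1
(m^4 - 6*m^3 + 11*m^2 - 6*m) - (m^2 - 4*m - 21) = m^4 - 6*m^3 + 10*m^2 - 2*m + 21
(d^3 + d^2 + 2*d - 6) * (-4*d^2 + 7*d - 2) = -4*d^5 + 3*d^4 - 3*d^3 + 36*d^2 - 46*d + 12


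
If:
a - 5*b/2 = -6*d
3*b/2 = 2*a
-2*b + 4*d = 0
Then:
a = 0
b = 0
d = 0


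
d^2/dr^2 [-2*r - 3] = 0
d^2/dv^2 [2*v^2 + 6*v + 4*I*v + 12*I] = 4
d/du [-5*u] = -5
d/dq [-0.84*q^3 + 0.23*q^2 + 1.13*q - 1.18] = -2.52*q^2 + 0.46*q + 1.13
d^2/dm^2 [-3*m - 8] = 0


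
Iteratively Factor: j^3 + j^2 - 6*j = (j + 3)*(j^2 - 2*j) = (j - 2)*(j + 3)*(j)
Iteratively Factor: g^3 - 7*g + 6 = (g - 2)*(g^2 + 2*g - 3) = (g - 2)*(g - 1)*(g + 3)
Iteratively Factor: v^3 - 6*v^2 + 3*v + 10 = (v - 2)*(v^2 - 4*v - 5) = (v - 5)*(v - 2)*(v + 1)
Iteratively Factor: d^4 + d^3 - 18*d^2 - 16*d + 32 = (d + 2)*(d^3 - d^2 - 16*d + 16) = (d - 4)*(d + 2)*(d^2 + 3*d - 4) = (d - 4)*(d + 2)*(d + 4)*(d - 1)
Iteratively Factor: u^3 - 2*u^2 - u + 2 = (u + 1)*(u^2 - 3*u + 2) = (u - 1)*(u + 1)*(u - 2)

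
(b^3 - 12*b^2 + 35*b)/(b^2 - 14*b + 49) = b*(b - 5)/(b - 7)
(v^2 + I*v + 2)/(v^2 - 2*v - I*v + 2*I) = (v + 2*I)/(v - 2)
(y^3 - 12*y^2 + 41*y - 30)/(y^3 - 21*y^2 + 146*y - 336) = (y^2 - 6*y + 5)/(y^2 - 15*y + 56)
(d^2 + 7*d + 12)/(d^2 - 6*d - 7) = (d^2 + 7*d + 12)/(d^2 - 6*d - 7)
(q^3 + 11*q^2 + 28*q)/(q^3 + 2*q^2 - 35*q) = (q + 4)/(q - 5)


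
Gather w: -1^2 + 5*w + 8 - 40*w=7 - 35*w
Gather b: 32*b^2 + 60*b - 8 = 32*b^2 + 60*b - 8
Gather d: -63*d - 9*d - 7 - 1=-72*d - 8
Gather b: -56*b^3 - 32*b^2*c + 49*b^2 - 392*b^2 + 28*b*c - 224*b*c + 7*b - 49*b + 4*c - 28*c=-56*b^3 + b^2*(-32*c - 343) + b*(-196*c - 42) - 24*c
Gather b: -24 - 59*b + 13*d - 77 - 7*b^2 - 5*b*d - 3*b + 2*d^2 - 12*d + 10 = -7*b^2 + b*(-5*d - 62) + 2*d^2 + d - 91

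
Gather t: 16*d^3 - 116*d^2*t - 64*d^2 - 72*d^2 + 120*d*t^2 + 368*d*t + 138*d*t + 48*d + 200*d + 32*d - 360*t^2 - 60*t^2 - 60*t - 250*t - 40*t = 16*d^3 - 136*d^2 + 280*d + t^2*(120*d - 420) + t*(-116*d^2 + 506*d - 350)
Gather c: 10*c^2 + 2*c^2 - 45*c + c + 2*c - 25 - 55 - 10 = 12*c^2 - 42*c - 90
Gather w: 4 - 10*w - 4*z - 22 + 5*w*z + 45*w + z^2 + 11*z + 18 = w*(5*z + 35) + z^2 + 7*z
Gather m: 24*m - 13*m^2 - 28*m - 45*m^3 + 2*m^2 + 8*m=-45*m^3 - 11*m^2 + 4*m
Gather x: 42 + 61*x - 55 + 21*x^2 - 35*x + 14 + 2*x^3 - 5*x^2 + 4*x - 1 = 2*x^3 + 16*x^2 + 30*x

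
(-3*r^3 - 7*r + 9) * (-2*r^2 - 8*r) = 6*r^5 + 24*r^4 + 14*r^3 + 38*r^2 - 72*r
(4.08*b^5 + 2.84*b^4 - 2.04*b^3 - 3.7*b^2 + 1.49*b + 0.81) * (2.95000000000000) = 12.036*b^5 + 8.378*b^4 - 6.018*b^3 - 10.915*b^2 + 4.3955*b + 2.3895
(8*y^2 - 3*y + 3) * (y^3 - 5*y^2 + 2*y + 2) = 8*y^5 - 43*y^4 + 34*y^3 - 5*y^2 + 6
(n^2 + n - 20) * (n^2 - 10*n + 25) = n^4 - 9*n^3 - 5*n^2 + 225*n - 500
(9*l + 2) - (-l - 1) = 10*l + 3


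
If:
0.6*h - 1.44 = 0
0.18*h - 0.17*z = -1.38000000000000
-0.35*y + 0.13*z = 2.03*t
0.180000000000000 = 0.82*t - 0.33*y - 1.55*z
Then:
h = 2.40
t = 6.59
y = -34.24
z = 10.66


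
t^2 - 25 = (t - 5)*(t + 5)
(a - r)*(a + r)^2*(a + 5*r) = a^4 + 6*a^3*r + 4*a^2*r^2 - 6*a*r^3 - 5*r^4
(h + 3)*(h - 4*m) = h^2 - 4*h*m + 3*h - 12*m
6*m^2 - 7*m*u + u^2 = (-6*m + u)*(-m + u)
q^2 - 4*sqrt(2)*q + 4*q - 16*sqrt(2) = (q + 4)*(q - 4*sqrt(2))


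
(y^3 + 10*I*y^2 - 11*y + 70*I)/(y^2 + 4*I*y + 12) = (y^2 + 12*I*y - 35)/(y + 6*I)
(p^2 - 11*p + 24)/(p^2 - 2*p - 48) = (p - 3)/(p + 6)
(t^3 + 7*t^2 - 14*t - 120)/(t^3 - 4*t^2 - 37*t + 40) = (t^2 + 2*t - 24)/(t^2 - 9*t + 8)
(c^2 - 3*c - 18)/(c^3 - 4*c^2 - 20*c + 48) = (c + 3)/(c^2 + 2*c - 8)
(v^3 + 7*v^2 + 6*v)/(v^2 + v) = v + 6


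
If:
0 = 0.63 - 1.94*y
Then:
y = 0.32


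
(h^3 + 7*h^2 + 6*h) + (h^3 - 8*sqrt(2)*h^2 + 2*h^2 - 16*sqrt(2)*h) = 2*h^3 - 8*sqrt(2)*h^2 + 9*h^2 - 16*sqrt(2)*h + 6*h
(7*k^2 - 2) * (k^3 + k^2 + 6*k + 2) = 7*k^5 + 7*k^4 + 40*k^3 + 12*k^2 - 12*k - 4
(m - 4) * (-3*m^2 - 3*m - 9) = -3*m^3 + 9*m^2 + 3*m + 36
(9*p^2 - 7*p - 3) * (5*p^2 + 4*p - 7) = 45*p^4 + p^3 - 106*p^2 + 37*p + 21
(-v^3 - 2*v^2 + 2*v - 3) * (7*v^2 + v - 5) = -7*v^5 - 15*v^4 + 17*v^3 - 9*v^2 - 13*v + 15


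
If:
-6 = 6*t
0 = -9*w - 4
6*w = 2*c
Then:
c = -4/3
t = -1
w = -4/9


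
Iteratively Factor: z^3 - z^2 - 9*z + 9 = (z - 1)*(z^2 - 9) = (z - 3)*(z - 1)*(z + 3)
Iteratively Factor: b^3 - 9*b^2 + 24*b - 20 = (b - 2)*(b^2 - 7*b + 10) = (b - 5)*(b - 2)*(b - 2)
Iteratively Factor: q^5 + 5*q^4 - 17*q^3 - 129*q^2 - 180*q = (q)*(q^4 + 5*q^3 - 17*q^2 - 129*q - 180) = q*(q + 4)*(q^3 + q^2 - 21*q - 45) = q*(q - 5)*(q + 4)*(q^2 + 6*q + 9) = q*(q - 5)*(q + 3)*(q + 4)*(q + 3)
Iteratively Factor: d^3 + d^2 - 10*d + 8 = (d + 4)*(d^2 - 3*d + 2) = (d - 2)*(d + 4)*(d - 1)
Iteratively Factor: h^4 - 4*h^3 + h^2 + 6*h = (h - 2)*(h^3 - 2*h^2 - 3*h) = (h - 3)*(h - 2)*(h^2 + h) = (h - 3)*(h - 2)*(h + 1)*(h)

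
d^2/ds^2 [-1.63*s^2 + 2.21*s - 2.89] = -3.26000000000000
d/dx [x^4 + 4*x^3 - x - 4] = 4*x^3 + 12*x^2 - 1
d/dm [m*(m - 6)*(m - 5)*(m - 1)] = 4*m^3 - 36*m^2 + 82*m - 30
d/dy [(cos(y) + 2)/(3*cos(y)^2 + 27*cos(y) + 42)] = sin(y)/(3*(cos(y) + 7)^2)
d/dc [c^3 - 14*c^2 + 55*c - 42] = 3*c^2 - 28*c + 55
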